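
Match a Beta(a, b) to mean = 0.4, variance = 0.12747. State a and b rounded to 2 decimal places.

Write ν = a+b; then a = μν and Var = μ(1−μ)/(ν+1).
ν = μ(1−μ)/Var − 1 = 0.24/0.12747 − 1 = 0.8828.
a = 0.4·0.8828 = 0.35, b = 0.6·0.8828 = 0.53.

a = 0.35, b = 0.53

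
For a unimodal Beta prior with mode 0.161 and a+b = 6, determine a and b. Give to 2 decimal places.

Since the density peak of Beta(a,b) is at (a−1)/(a+b−2),
a = 1 + 0.161(6−2) = 1.64 and b = 6 − 1.64 = 4.36.

a = 1.64, b = 4.36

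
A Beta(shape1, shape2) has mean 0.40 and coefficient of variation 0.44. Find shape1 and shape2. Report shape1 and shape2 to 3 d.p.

shape1 = 2.699, shape2 = 4.049

σ = CV·μ = 0.44×0.40 = 0.17600, so σ² = 0.030976.
s+1 = μ(1−μ)/σ² = 0.2400/0.030976 = 7.7479, so s = shape1+shape2 = 6.7479.
shape1 = μs = 2.699, shape2 = (1−μ)s = 4.049.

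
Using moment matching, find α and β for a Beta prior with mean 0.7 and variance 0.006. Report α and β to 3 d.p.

By moment matching, α+β = μ(1−μ)/σ² − 1 = (0.7·0.3)/0.006 − 1 = 35.0000 − 1 = 34.0000.
Since α/(α+β) = μ, α = 0.7·34.0000 = 23.800 and β = 0.3·34.0000 = 10.200.

α = 23.800, β = 10.200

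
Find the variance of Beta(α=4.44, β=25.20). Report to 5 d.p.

Var = αβ/[(α+β)²(α+β+1)] = (4.44×25.20)/(29.64²×30.64) = 111.8880/26918.146944 = 0.00416.

0.00416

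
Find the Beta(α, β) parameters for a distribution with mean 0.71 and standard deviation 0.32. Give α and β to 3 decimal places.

α = 0.718, β = 0.293

Variance = 0.32² = 0.1024. The moment-matching identity α+β = μ(1−μ)/Var − 1 gives
α+β = 0.2059/0.1024 − 1 = 1.0107, so α = μ·1.0107 = 0.718 and β = (1−μ)·1.0107 = 0.293.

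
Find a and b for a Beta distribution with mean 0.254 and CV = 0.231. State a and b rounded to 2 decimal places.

Var = (CV·μ)² = (0.231×0.254)² = 0.003443.
a+b = μ(1−μ)/Var − 1 = 0.189484/0.003443 − 1 = 54.0403.
Thus a = 0.254·54.0403 = 13.73 and b = 0.746·54.0403 = 40.31.

a = 13.73, b = 40.31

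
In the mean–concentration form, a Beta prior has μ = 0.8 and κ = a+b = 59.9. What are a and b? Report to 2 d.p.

Split κ in proportion μ : (1−μ): a = 0.8·59.9 = 47.92, b = 59.9 − 47.92 = 11.98.

a = 47.92, b = 11.98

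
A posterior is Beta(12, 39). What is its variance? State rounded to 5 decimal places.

0.00346

Var = αβ/[(α+β)²(α+β+1)] = (12×39)/(51²×52) = 468/135252 = 0.00346.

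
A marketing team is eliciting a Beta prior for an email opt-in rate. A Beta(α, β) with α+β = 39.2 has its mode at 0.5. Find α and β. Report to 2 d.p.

α = 19.60, β = 19.60

Mode = (α−1)/(κ−2) with κ = α+β, so α−1 = 0.5·37.2 = 18.60.
α = 19.60; β = κ − α = 19.60.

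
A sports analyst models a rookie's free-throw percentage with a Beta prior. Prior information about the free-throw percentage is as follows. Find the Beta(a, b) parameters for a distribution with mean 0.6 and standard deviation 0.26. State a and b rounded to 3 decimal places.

a = 1.530, b = 1.020

Variance = 0.26² = 0.0676. The moment-matching identity a+b = μ(1−μ)/Var − 1 gives
a+b = 0.24/0.0676 − 1 = 2.5503, so a = μ·2.5503 = 1.530 and b = (1−μ)·2.5503 = 1.020.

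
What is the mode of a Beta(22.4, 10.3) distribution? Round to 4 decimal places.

0.6971

The density x^(α−1)(1−x)^(β−1) is maximised at (α−1)/(α+β−2) = 21.4/30.7 = 0.6971.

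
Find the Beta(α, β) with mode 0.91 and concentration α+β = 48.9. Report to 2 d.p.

α = 43.68, β = 5.22

Since the density peak of Beta(α,β) is at (α−1)/(α+β−2),
α = 1 + 0.91(48.9−2) = 43.68 and β = 48.9 − 43.68 = 5.22.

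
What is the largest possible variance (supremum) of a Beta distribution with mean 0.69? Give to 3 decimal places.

0.214

For fixed mean μ the Beta variance is μ(1−μ)/(α+β+1), increasing as α+β decreases.
Its least upper bound (not attained) is μ(1−μ) = 0.69·0.31 = 0.214.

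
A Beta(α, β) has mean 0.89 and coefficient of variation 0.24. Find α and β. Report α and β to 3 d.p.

Var = (CV·μ)² = (0.24×0.89)² = 0.045625.
α+β = μ(1−μ)/Var − 1 = 0.0979/0.045625 − 1 = 1.1458.
Thus α = 0.89·1.1458 = 1.020 and β = 0.11·1.1458 = 0.126.

α = 1.020, β = 0.126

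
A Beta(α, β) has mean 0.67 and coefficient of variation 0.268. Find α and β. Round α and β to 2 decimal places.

Var = (CV·μ)² = (0.268×0.67)² = 0.032242.
α+β = μ(1−μ)/Var − 1 = 0.2211/0.032242 − 1 = 5.8576.
Thus α = 0.67·5.8576 = 3.92 and β = 0.33·5.8576 = 1.93.

α = 3.92, β = 1.93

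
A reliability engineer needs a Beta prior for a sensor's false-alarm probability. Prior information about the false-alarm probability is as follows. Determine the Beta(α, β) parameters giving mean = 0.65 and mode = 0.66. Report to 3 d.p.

α = 20.800, β = 11.200

With s = α+β: μ = α/s and mode = (α−1)/(s−2). Eliminating α = μs,
μs − 1 = m(s−2) ⇒ s(μ−m) = 1−2m ⇒ s = -0.32/-0.01 = 32.0000.
So α = μs = 20.800, β = (1−μ)s = 11.200.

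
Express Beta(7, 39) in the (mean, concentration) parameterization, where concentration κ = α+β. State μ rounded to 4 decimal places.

κ = α+β = 7+39 = 46; μ = α/κ = 7/46 = 0.1522.

μ = 0.1522, κ = 46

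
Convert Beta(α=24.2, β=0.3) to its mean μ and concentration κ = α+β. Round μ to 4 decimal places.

κ = α+β = 24.2+0.3 = 24.5; μ = α/κ = 24.2/24.5 = 0.9878.

μ = 0.9878, κ = 24.5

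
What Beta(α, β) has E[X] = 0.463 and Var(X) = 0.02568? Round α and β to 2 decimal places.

α = 4.02, β = 4.66

Let s = α+β. The Beta variance is μ(1−μ)/(s+1).
So s+1 = μ(1−μ)/σ² = (0.463×0.537)/0.02568 = 0.248631/0.02568 = 9.6819, giving s = 8.6819.
Then α = μs = 0.463×8.6819 = 4.02 and β = (1−μ)s = 0.537×8.6819 = 4.66.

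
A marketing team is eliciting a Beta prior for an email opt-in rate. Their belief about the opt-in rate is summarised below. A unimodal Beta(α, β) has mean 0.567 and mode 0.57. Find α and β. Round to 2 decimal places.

α = 26.46, β = 20.21

With s = α+β: μ = α/s and mode = (α−1)/(s−2). Eliminating α = μs,
μs − 1 = m(s−2) ⇒ s(μ−m) = 1−2m ⇒ s = -0.14/-0.003 = 46.6667.
So α = μs = 26.46, β = (1−μ)s = 20.21.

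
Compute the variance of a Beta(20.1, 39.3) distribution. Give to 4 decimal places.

0.0037

α+β = 59.4 and αβ = 789.93, so Var = αβ/[(α+β)²(α+β+1)] = 789.93/213112.944 = 0.0037.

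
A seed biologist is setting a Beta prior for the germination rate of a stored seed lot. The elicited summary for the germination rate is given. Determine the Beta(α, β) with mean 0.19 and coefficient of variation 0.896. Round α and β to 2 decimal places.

α = 0.82, β = 3.49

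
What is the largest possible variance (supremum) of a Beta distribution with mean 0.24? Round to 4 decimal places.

Var = μ(1−μ)/(α+β+1), which approaches μ(1−μ) as α+β → 0.
So the supremum is μ(1−μ) = 0.24×0.76 = 0.1824.

0.1824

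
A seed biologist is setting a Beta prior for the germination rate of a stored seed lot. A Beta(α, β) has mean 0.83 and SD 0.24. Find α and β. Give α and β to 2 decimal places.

σ² = 0.24² = 0.0576.
With s = α+β, Var = μ(1−μ)/(s+1), so s+1 = (0.83×0.17)/0.0576 = 2.4497 and s = 1.4497.
α = μs = 1.20, β = (1−μ)s = 0.25.

α = 1.20, β = 0.25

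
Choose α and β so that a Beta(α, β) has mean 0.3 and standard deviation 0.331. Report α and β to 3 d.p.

First σ² = 0.109561. Setting α = μn, β = (1−μ)n with n = α+β,
μ(1−μ)/(n+1) = 0.109561 ⇒ n+1 = 0.21/0.109561 = 1.9167 ⇒ n = 0.9167.
Hence α = 0.3×0.9167 = 0.275, β = 0.7×0.9167 = 0.642.

α = 0.275, β = 0.642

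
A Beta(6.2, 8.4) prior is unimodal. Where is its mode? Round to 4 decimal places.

0.4127

With α,β > 1, mode = (α−1)/(α+β−2) = 5.2/12.6 = 0.4127.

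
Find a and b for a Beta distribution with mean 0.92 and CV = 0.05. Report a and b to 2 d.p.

a = 31.08, b = 2.70

σ = CV·μ = 0.05×0.92 = 0.04600, so σ² = 0.002116.
s+1 = μ(1−μ)/σ² = 0.0736/0.002116 = 34.7826, so s = a+b = 33.7826.
a = μs = 31.08, b = (1−μ)s = 2.70.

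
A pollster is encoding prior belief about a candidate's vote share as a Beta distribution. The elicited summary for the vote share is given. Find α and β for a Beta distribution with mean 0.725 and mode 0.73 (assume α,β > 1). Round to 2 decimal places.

α = 66.70, β = 25.30

With s = α+β: μ = α/s and mode = (α−1)/(s−2). Eliminating α = μs,
μs − 1 = m(s−2) ⇒ s(μ−m) = 1−2m ⇒ s = -0.46/-0.005 = 92.0000.
So α = μs = 66.70, β = (1−μ)s = 25.30.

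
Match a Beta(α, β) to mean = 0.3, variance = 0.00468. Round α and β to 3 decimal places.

Let s = α+β. The Beta variance is μ(1−μ)/(s+1).
So s+1 = μ(1−μ)/σ² = (0.3×0.7)/0.00468 = 0.21/0.00468 = 44.8718, giving s = 43.8718.
Then α = μs = 0.3×43.8718 = 13.162 and β = (1−μ)s = 0.7×43.8718 = 30.710.

α = 13.162, β = 30.710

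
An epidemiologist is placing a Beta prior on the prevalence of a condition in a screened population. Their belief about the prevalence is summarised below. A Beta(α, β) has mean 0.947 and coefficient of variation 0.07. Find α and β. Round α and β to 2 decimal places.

α = 9.87, β = 0.55

Var = (CV·μ)² = (0.07×0.947)² = 0.004394.
α+β = μ(1−μ)/Var − 1 = 0.050191/0.004394 − 1 = 10.4217.
Thus α = 0.947·10.4217 = 9.87 and β = 0.053·10.4217 = 0.55.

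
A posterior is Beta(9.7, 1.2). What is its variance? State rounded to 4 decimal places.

α+β = 10.9 and αβ = 11.64, so Var = αβ/[(α+β)²(α+β+1)] = 11.64/1413.839 = 0.0082.

0.0082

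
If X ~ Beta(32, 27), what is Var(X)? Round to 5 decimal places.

0.00414

α+β = 59 and αβ = 864, so Var = αβ/[(α+β)²(α+β+1)] = 864/208860 = 0.00414.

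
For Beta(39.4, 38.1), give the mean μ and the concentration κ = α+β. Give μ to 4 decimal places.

κ = α+β = 39.4+38.1 = 77.5; μ = α/κ = 39.4/77.5 = 0.5084.

μ = 0.5084, κ = 77.5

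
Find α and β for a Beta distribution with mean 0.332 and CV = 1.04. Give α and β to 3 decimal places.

Var = (CV·μ)² = (1.04×0.332)² = 0.119218.
α+β = μ(1−μ)/Var − 1 = 0.221776/0.119218 − 1 = 0.8603.
Thus α = 0.332·0.8603 = 0.286 and β = 0.668·0.8603 = 0.575.

α = 0.286, β = 0.575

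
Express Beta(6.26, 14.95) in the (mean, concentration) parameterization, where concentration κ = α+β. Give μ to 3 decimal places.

μ = 0.295, κ = 21.21

κ = α+β = 6.26+14.95 = 21.21; μ = α/κ = 6.26/21.21 = 0.295.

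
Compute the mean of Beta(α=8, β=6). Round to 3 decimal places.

The Beta mean is α/(α+β) = 8/(8+6) = 0.571.

0.571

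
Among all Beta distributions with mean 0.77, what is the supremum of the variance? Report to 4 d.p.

0.1771

For fixed mean μ the Beta variance is μ(1−μ)/(α+β+1), increasing as α+β decreases.
Its least upper bound (not attained) is μ(1−μ) = 0.77·0.23 = 0.1771.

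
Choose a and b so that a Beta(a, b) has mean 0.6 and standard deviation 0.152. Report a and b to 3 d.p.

a = 5.633, b = 3.755

σ² = 0.152² = 0.023104.
With s = a+b, Var = μ(1−μ)/(s+1), so s+1 = (0.6×0.4)/0.023104 = 10.3878 and s = 9.3878.
a = μs = 5.633, b = (1−μ)s = 3.755.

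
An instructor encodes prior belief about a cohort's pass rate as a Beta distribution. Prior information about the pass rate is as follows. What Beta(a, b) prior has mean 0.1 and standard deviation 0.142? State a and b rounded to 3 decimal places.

σ² = 0.142² = 0.020164.
With s = a+b, Var = μ(1−μ)/(s+1), so s+1 = (0.1×0.9)/0.020164 = 4.4634 and s = 3.4634.
a = μs = 0.346, b = (1−μ)s = 3.117.

a = 0.346, b = 3.117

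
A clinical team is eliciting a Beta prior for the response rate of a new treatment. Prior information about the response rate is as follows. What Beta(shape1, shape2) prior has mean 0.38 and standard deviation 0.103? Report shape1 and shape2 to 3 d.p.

σ² = 0.103² = 0.010609.
With s = shape1+shape2, Var = μ(1−μ)/(s+1), so s+1 = (0.38×0.62)/0.010609 = 22.2076 and s = 21.2076.
shape1 = μs = 8.059, shape2 = (1−μ)s = 13.149.

shape1 = 8.059, shape2 = 13.149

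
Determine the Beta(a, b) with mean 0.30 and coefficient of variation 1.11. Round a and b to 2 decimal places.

a = 0.27, b = 0.63

σ = CV·μ = 1.11×0.30 = 0.33300, so σ² = 0.110889.
s+1 = μ(1−μ)/σ² = 0.2100/0.110889 = 1.8938, so s = a+b = 0.8938.
a = μs = 0.27, b = (1−μ)s = 0.63.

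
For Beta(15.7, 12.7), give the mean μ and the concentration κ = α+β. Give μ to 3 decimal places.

μ = 0.553, κ = 28.4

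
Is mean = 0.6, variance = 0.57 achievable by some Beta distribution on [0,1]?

For any Beta, Var(X) < E[X]·(1−E[X]).
Here μ(1−μ) = 0.6×0.4 = 0.24, and 0.57 ≥ 0.24.

No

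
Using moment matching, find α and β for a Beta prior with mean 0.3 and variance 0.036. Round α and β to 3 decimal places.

Write ν = α+β; then α = μν and Var = μ(1−μ)/(ν+1).
ν = μ(1−μ)/Var − 1 = 0.21/0.036 − 1 = 4.8333.
α = 0.3·4.8333 = 1.450, β = 0.7·4.8333 = 3.383.

α = 1.450, β = 3.383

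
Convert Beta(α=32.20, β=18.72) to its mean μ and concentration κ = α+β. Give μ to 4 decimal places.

κ = α+β = 32.20+18.72 = 50.92; μ = α/κ = 32.20/50.92 = 0.6324.

μ = 0.6324, κ = 50.92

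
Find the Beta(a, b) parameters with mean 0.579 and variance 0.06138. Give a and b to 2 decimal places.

a = 1.72, b = 1.25

By moment matching, a+b = μ(1−μ)/σ² − 1 = (0.579·0.421)/0.06138 − 1 = 3.9713 − 1 = 2.9713.
Since a/(a+b) = μ, a = 0.579·2.9713 = 1.72 and b = 0.421·2.9713 = 1.25.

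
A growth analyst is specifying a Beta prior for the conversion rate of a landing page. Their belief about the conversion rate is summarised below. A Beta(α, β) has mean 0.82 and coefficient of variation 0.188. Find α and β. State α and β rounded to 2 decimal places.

α = 4.27, β = 0.94

σ = CV·μ = 0.188×0.82 = 0.15416, so σ² = 0.023765.
s+1 = μ(1−μ)/σ² = 0.1476/0.023765 = 6.2107, so s = α+β = 5.2107.
α = μs = 4.27, β = (1−μ)s = 0.94.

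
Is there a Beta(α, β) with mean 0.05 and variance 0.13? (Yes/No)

For any Beta, Var(X) < E[X]·(1−E[X]).
Here μ(1−μ) = 0.05×0.95 = 0.0475, and 0.13 ≥ 0.0475.

No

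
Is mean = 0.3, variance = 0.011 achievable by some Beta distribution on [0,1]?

A Beta with mean μ has variance μ(1−μ)/(α+β+1) < μ(1−μ).
Here μ(1−μ) = 0.3×0.7 = 0.21, and 0.011 < 0.21.

Yes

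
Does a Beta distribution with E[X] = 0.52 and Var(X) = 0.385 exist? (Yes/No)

A Beta with mean μ has variance μ(1−μ)/(α+β+1) < μ(1−μ).
Here μ(1−μ) = 0.52×0.48 = 0.2496, and 0.385 ≥ 0.2496.

No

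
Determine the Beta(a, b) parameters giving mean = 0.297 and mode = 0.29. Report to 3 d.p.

With s = a+b: μ = a/s and mode = (a−1)/(s−2). Eliminating a = μs,
μs − 1 = m(s−2) ⇒ s(μ−m) = 1−2m ⇒ s = 0.42/0.007 = 60.0000.
So a = μs = 17.820, b = (1−μ)s = 42.180.

a = 17.820, b = 42.180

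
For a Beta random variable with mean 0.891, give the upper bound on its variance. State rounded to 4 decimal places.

0.0971

Var = μ(1−μ)/(α+β+1), which approaches μ(1−μ) as α+β → 0.
So the supremum is μ(1−μ) = 0.891×0.109 = 0.0971.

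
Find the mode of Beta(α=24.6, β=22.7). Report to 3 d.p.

0.521

The density x^(α−1)(1−x)^(β−1) is maximised at (α−1)/(α+β−2) = 23.6/45.3 = 0.521.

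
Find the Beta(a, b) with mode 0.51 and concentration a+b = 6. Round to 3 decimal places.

a = 3.040, b = 2.960

For a,b>1 the mode is (a−1)/(a+b−2), so a = mode·(κ−2)+1 = 0.51×4+1 = 3.040.
And b = (1−mode)·(κ−2)+1 = 0.49×4+1 = 2.960.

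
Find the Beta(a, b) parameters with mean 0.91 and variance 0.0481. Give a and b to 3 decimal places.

a = 0.639, b = 0.063

Write ν = a+b; then a = μν and Var = μ(1−μ)/(ν+1).
ν = μ(1−μ)/Var − 1 = 0.0819/0.0481 − 1 = 0.7027.
a = 0.91·0.7027 = 0.639, b = 0.09·0.7027 = 0.063.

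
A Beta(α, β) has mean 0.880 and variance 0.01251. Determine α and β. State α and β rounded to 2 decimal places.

Write ν = α+β; then α = μν and Var = μ(1−μ)/(ν+1).
ν = μ(1−μ)/Var − 1 = 0.105600/0.01251 − 1 = 7.4412.
α = 0.880·7.4412 = 6.55, β = 0.120·7.4412 = 0.89.

α = 6.55, β = 0.89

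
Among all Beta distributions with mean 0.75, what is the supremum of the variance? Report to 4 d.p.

0.1875

Var = μ(1−μ)/(α+β+1), which approaches μ(1−μ) as α+β → 0.
So the supremum is μ(1−μ) = 0.75×0.25 = 0.1875.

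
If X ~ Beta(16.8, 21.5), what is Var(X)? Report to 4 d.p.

0.0063

μ = 16.8/38.3 = 0.438642; Var = μ(1−μ)/(α+β+1) = 0.2462352/39.3 = 0.0063.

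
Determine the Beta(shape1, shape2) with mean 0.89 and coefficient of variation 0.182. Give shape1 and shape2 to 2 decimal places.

shape1 = 2.43, shape2 = 0.30

σ = CV·μ = 0.182×0.89 = 0.16198, so σ² = 0.026238.
s+1 = μ(1−μ)/σ² = 0.0979/0.026238 = 3.7313, so s = shape1+shape2 = 2.7313.
shape1 = μs = 2.43, shape2 = (1−μ)s = 0.30.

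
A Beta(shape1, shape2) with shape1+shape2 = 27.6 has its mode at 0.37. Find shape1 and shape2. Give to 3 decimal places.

shape1 = 10.472, shape2 = 17.128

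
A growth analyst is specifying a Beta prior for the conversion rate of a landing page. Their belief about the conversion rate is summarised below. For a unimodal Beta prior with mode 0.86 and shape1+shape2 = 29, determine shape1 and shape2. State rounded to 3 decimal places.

shape1 = 24.220, shape2 = 4.780

Mode = (shape1−1)/(κ−2) with κ = shape1+shape2, so shape1−1 = 0.86·27 = 23.220.
shape1 = 24.220; shape2 = κ − shape1 = 4.780.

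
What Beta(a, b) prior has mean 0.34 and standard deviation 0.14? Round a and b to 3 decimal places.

Variance = 0.14² = 0.0196. The moment-matching identity a+b = μ(1−μ)/Var − 1 gives
a+b = 0.2244/0.0196 − 1 = 10.4490, so a = μ·10.4490 = 3.553 and b = (1−μ)·10.4490 = 6.896.

a = 3.553, b = 6.896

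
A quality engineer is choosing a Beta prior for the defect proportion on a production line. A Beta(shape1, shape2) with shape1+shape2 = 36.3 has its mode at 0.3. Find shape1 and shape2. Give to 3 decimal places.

shape1 = 11.290, shape2 = 25.010

Mode = (shape1−1)/(κ−2) with κ = shape1+shape2, so shape1−1 = 0.3·34.3 = 10.290.
shape1 = 11.290; shape2 = κ − shape1 = 25.010.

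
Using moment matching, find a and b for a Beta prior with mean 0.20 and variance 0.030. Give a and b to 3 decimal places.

a = 0.867, b = 3.467

Let s = a+b. The Beta variance is μ(1−μ)/(s+1).
So s+1 = μ(1−μ)/σ² = (0.20×0.80)/0.030 = 0.1600/0.030 = 5.3333, giving s = 4.3333.
Then a = μs = 0.20×4.3333 = 0.867 and b = (1−μ)s = 0.80×4.3333 = 3.467.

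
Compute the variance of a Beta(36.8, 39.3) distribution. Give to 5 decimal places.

0.00324

α+β = 76.1 and αβ = 1446.24, so Var = αβ/[(α+β)²(α+β+1)] = 1446.24/446502.291 = 0.00324.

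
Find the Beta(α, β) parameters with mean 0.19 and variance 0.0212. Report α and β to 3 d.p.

α = 1.189, β = 5.070

By moment matching, α+β = μ(1−μ)/σ² − 1 = (0.19·0.81)/0.0212 − 1 = 7.2594 − 1 = 6.2594.
Since α/(α+β) = μ, α = 0.19·6.2594 = 1.189 and β = 0.81·6.2594 = 5.070.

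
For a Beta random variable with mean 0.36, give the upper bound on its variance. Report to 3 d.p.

0.230

Var = μ(1−μ)/(α+β+1), which approaches μ(1−μ) as α+β → 0.
So the supremum is μ(1−μ) = 0.36×0.64 = 0.230.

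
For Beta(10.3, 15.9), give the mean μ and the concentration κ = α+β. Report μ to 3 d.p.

μ = 0.393, κ = 26.2

κ = α+β = 10.3+15.9 = 26.2; μ = α/κ = 10.3/26.2 = 0.393.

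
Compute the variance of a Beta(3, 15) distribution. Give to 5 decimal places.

α+β = 18 and αβ = 45, so Var = αβ/[(α+β)²(α+β+1)] = 45/6156 = 0.00731.

0.00731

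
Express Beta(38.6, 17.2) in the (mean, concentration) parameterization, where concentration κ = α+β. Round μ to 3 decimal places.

κ = α+β = 38.6+17.2 = 55.8; μ = α/κ = 38.6/55.8 = 0.692.

μ = 0.692, κ = 55.8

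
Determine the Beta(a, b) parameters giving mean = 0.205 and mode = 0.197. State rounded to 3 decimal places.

a = 15.529, b = 60.221

Let s = a+b. Mean gives a = μs = 0.205s; mode gives (a−1)/(s−2) = 0.197.
Substituting: 0.205s − 1 = 0.197(s−2) = 0.197s − 0.394, so 0.008s = 0.606 and s = 75.7500.
Then a = 0.205×75.7500 = 15.529 and b = s−a = 60.221.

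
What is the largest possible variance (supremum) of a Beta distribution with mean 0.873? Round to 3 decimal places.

0.111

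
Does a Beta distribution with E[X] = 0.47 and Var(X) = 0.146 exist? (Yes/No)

A Beta with mean μ has variance μ(1−μ)/(α+β+1) < μ(1−μ).
Here μ(1−μ) = 0.47×0.53 = 0.2491, and 0.146 < 0.2491.

Yes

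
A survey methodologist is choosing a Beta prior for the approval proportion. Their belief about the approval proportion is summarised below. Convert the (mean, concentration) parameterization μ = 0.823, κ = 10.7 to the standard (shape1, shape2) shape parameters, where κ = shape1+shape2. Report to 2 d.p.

shape1 = μκ = 0.823×10.7 = 8.81 and shape2 = (1−μ)κ = 0.177×10.7 = 1.89.

shape1 = 8.81, shape2 = 1.89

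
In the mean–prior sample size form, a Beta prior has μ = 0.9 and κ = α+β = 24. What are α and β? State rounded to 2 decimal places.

α = μκ = 0.9×24 = 21.60 and β = (1−μ)κ = 0.1×24 = 2.40.

α = 21.60, β = 2.40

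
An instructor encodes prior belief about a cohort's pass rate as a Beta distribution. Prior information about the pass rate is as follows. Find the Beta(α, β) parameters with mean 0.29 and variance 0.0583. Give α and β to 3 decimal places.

Let s = α+β. The Beta variance is μ(1−μ)/(s+1).
So s+1 = μ(1−μ)/σ² = (0.29×0.71)/0.0583 = 0.2059/0.0583 = 3.5317, giving s = 2.5317.
Then α = μs = 0.29×2.5317 = 0.734 and β = (1−μ)s = 0.71×2.5317 = 1.798.

α = 0.734, β = 1.798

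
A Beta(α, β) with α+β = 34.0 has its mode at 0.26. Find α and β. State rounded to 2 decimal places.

α = 9.32, β = 24.68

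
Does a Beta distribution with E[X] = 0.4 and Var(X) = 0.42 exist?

No

A Beta with mean μ has variance μ(1−μ)/(α+β+1) < μ(1−μ).
Here μ(1−μ) = 0.4×0.6 = 0.24, and 0.42 ≥ 0.24.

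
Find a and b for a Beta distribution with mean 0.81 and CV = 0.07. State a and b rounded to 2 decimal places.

Var = (CV·μ)² = (0.07×0.81)² = 0.003215.
a+b = μ(1−μ)/Var − 1 = 0.1539/0.003215 − 1 = 46.8710.
Thus a = 0.81·46.8710 = 37.97 and b = 0.19·46.8710 = 8.91.

a = 37.97, b = 8.91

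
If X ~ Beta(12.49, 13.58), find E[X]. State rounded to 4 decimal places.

0.4791

E[X] = α/(α+β) = 12.49/26.07 = 0.4791.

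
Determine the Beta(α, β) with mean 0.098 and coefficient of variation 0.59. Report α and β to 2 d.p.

α = 2.49, β = 22.95

Var = (CV·μ)² = (0.59×0.098)² = 0.003343.
α+β = μ(1−μ)/Var − 1 = 0.088396/0.003343 − 1 = 25.4409.
Thus α = 0.098·25.4409 = 2.49 and β = 0.902·25.4409 = 22.95.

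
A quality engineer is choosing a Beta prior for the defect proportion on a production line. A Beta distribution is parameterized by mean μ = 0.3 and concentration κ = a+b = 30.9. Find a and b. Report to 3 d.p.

a = 9.270, b = 21.630

a = μκ = 0.3×30.9 = 9.270 and b = (1−μ)κ = 0.7×30.9 = 21.630.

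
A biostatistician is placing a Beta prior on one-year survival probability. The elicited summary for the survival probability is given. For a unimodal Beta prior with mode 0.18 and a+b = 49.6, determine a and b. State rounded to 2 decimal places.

Mode = (a−1)/(κ−2) with κ = a+b, so a−1 = 0.18·47.6 = 8.57.
a = 9.57; b = κ − a = 40.03.

a = 9.57, b = 40.03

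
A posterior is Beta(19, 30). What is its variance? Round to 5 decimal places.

0.00475

μ = 19/49 = 0.387755; Var = μ(1−μ)/(α+β+1) = 0.2374011/50 = 0.00475.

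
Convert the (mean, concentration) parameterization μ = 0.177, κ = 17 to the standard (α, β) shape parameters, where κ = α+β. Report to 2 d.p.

α = 3.01, β = 13.99

α = μκ = 0.177×17 = 3.01 and β = (1−μ)κ = 0.823×17 = 13.99.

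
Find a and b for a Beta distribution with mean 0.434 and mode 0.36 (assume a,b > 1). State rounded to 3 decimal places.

a = 1.642, b = 2.142

Let s = a+b. Mean gives a = μs = 0.434s; mode gives (a−1)/(s−2) = 0.36.
Substituting: 0.434s − 1 = 0.36(s−2) = 0.36s − 0.72, so 0.074s = 0.28 and s = 3.7838.
Then a = 0.434×3.7838 = 1.642 and b = s−a = 2.142.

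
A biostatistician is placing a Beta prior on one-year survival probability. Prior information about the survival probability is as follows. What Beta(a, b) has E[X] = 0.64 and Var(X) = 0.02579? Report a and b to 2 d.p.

a = 5.08, b = 2.86

By moment matching, a+b = μ(1−μ)/σ² − 1 = (0.64·0.36)/0.02579 − 1 = 8.9337 − 1 = 7.9337.
Since a/(a+b) = μ, a = 0.64·7.9337 = 5.08 and b = 0.36·7.9337 = 2.86.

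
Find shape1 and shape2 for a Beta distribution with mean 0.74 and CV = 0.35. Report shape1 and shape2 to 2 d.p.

Var = (CV·μ)² = (0.35×0.74)² = 0.067081.
shape1+shape2 = μ(1−μ)/Var − 1 = 0.1924/0.067081 − 1 = 1.8682.
Thus shape1 = 0.74·1.8682 = 1.38 and shape2 = 0.26·1.8682 = 0.49.

shape1 = 1.38, shape2 = 0.49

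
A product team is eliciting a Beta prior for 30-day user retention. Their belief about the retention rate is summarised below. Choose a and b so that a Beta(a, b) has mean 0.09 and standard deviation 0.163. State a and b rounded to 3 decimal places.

a = 0.187, b = 1.895

First σ² = 0.026569. Setting a = μn, b = (1−μ)n with n = a+b,
μ(1−μ)/(n+1) = 0.026569 ⇒ n+1 = 0.0819/0.026569 = 3.0825 ⇒ n = 2.0825.
Hence a = 0.09×2.0825 = 0.187, b = 0.91×2.0825 = 1.895.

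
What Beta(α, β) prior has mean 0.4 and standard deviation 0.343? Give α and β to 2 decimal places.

First σ² = 0.117649. Setting α = μn, β = (1−μ)n with n = α+β,
μ(1−μ)/(n+1) = 0.117649 ⇒ n+1 = 0.24/0.117649 = 2.0400 ⇒ n = 1.0400.
Hence α = 0.4×1.0400 = 0.42, β = 0.6×1.0400 = 0.62.

α = 0.42, β = 0.62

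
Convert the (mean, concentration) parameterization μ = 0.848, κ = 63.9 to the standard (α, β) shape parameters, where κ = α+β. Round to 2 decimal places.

α = 54.19, β = 9.71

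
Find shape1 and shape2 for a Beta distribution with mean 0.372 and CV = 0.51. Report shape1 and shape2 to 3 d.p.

shape1 = 2.042, shape2 = 3.448

Var = (CV·μ)² = (0.51×0.372)² = 0.035994.
shape1+shape2 = μ(1−μ)/Var − 1 = 0.233616/0.035994 − 1 = 5.4905.
Thus shape1 = 0.372·5.4905 = 2.042 and shape2 = 0.628·5.4905 = 3.448.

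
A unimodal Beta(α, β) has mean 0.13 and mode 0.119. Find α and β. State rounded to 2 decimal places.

Let s = α+β. Mean gives α = μs = 0.13s; mode gives (α−1)/(s−2) = 0.119.
Substituting: 0.13s − 1 = 0.119(s−2) = 0.119s − 0.238, so 0.011s = 0.762 and s = 69.2727.
Then α = 0.13×69.2727 = 9.01 and β = s−α = 60.27.

α = 9.01, β = 60.27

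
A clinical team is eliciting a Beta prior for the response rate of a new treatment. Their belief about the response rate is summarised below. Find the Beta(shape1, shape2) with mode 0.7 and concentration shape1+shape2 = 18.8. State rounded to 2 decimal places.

shape1 = 12.76, shape2 = 6.04

For shape1,shape2>1 the mode is (shape1−1)/(shape1+shape2−2), so shape1 = mode·(κ−2)+1 = 0.7×16.8+1 = 12.76.
And shape2 = (1−mode)·(κ−2)+1 = 0.3×16.8+1 = 6.04.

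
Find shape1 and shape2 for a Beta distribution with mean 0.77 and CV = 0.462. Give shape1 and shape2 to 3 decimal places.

shape1 = 0.308, shape2 = 0.092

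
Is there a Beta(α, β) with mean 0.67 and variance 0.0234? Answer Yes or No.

The Beta variance bound is σ² < μ(1−μ).
Here μ(1−μ) = 0.67×0.33 = 0.2211, and 0.0234 < 0.2211.

Yes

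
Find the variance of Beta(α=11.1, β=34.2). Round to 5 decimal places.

0.00400

Var = αβ/[(α+β)²(α+β+1)] = (11.1×34.2)/(45.3²×46.3) = 379.62/95011.767 = 0.00400.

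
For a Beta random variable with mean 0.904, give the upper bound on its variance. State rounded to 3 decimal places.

0.087

Var = μ(1−μ)/(α+β+1), which approaches μ(1−μ) as α+β → 0.
So the supremum is μ(1−μ) = 0.904×0.096 = 0.087.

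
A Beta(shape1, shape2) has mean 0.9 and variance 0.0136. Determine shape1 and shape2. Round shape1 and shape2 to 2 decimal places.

By moment matching, shape1+shape2 = μ(1−μ)/σ² − 1 = (0.9·0.1)/0.0136 − 1 = 6.6176 − 1 = 5.6176.
Since shape1/(shape1+shape2) = μ, shape1 = 0.9·5.6176 = 5.06 and shape2 = 0.1·5.6176 = 0.56.

shape1 = 5.06, shape2 = 0.56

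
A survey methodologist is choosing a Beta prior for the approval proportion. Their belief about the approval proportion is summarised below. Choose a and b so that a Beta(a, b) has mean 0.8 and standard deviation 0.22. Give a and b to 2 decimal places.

a = 1.84, b = 0.46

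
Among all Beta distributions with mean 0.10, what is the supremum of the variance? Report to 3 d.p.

0.090

For fixed mean μ the Beta variance is μ(1−μ)/(α+β+1), increasing as α+β decreases.
Its least upper bound (not attained) is μ(1−μ) = 0.10·0.90 = 0.090.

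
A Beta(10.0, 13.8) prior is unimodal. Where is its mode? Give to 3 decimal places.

With α,β > 1, mode = (α−1)/(α+β−2) = 9.0/21.8 = 0.413.

0.413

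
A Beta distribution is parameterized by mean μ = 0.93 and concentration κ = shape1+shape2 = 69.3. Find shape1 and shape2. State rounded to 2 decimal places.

shape1 = 64.45, shape2 = 4.85

shape1 = μκ = 0.93×69.3 = 64.45 and shape2 = (1−μ)κ = 0.07×69.3 = 4.85.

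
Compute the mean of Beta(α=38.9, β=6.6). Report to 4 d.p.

0.8549

E[X] = α/(α+β) = 38.9/45.5 = 0.8549.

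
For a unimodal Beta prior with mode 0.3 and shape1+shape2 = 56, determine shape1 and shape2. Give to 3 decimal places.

Mode = (shape1−1)/(κ−2) with κ = shape1+shape2, so shape1−1 = 0.3·54 = 16.200.
shape1 = 17.200; shape2 = κ − shape1 = 38.800.

shape1 = 17.200, shape2 = 38.800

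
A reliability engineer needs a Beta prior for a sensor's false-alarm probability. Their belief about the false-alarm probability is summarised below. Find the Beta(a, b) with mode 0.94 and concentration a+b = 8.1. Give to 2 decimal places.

Since the density peak of Beta(a,b) is at (a−1)/(a+b−2),
a = 1 + 0.94(8.1−2) = 6.73 and b = 8.1 − 6.73 = 1.37.

a = 6.73, b = 1.37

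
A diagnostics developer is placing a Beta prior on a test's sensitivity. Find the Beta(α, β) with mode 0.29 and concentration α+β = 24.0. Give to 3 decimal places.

For α,β>1 the mode is (α−1)/(α+β−2), so α = mode·(κ−2)+1 = 0.29×22.0+1 = 7.380.
And β = (1−mode)·(κ−2)+1 = 0.71×22.0+1 = 16.620.

α = 7.380, β = 16.620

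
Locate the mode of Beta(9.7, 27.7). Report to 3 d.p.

0.246

With α,β > 1, mode = (α−1)/(α+β−2) = 8.7/35.4 = 0.246.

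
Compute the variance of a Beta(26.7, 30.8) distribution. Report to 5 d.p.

0.00425

μ = 26.7/57.5 = 0.464348; Var = μ(1−μ)/(α+β+1) = 0.2487289/58.5 = 0.00425.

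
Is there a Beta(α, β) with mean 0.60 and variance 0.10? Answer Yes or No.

For any Beta, Var(X) < E[X]·(1−E[X]).
Here μ(1−μ) = 0.60×0.40 = 0.2400, and 0.10 < 0.2400.

Yes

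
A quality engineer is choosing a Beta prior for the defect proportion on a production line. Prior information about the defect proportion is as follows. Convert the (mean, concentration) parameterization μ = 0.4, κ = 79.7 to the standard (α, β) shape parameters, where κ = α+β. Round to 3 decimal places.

Split κ in proportion μ : (1−μ): α = 0.4·79.7 = 31.880, β = 79.7 − 31.880 = 47.820.

α = 31.880, β = 47.820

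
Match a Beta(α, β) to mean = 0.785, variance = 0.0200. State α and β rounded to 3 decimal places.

Write ν = α+β; then α = μν and Var = μ(1−μ)/(ν+1).
ν = μ(1−μ)/Var − 1 = 0.168775/0.0200 − 1 = 7.4387.
α = 0.785·7.4387 = 5.839, β = 0.215·7.4387 = 1.599.

α = 5.839, β = 1.599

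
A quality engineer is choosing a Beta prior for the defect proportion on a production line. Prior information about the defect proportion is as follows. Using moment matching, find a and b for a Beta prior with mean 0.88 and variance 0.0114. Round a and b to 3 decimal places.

a = 7.272, b = 0.992

By moment matching, a+b = μ(1−μ)/σ² − 1 = (0.88·0.12)/0.0114 − 1 = 9.2632 − 1 = 8.2632.
Since a/(a+b) = μ, a = 0.88·8.2632 = 7.272 and b = 0.12·8.2632 = 0.992.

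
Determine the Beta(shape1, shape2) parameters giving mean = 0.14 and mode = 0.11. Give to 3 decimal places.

shape1 = 3.640, shape2 = 22.360

Let s = shape1+shape2. Mean gives shape1 = μs = 0.14s; mode gives (shape1−1)/(s−2) = 0.11.
Substituting: 0.14s − 1 = 0.11(s−2) = 0.11s − 0.22, so 0.03s = 0.78 and s = 26.0000.
Then shape1 = 0.14×26.0000 = 3.640 and shape2 = s−shape1 = 22.360.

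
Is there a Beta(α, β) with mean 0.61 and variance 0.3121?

No

The Beta variance bound is σ² < μ(1−μ).
Here μ(1−μ) = 0.61×0.39 = 0.2379, and 0.3121 ≥ 0.2379.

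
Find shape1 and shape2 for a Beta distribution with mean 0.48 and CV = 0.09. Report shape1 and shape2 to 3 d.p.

shape1 = 63.718, shape2 = 69.027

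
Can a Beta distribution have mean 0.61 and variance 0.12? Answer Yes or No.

Yes

For any Beta, Var(X) < E[X]·(1−E[X]).
Here μ(1−μ) = 0.61×0.39 = 0.2379, and 0.12 < 0.2379.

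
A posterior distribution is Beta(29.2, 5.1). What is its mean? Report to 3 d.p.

E[X] = α/(α+β) = 29.2/34.3 = 0.851.

0.851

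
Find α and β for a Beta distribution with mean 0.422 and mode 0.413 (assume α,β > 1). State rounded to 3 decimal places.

α = 8.159, β = 11.175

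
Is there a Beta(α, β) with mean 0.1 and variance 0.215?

The Beta variance bound is σ² < μ(1−μ).
Here μ(1−μ) = 0.1×0.9 = 0.09, and 0.215 ≥ 0.09.

No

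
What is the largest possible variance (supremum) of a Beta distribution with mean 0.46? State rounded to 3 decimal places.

Var = μ(1−μ)/(α+β+1), which approaches μ(1−μ) as α+β → 0.
So the supremum is μ(1−μ) = 0.46×0.54 = 0.248.

0.248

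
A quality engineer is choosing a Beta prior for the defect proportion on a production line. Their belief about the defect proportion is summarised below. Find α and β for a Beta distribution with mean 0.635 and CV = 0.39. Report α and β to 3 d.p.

α = 1.765, β = 1.014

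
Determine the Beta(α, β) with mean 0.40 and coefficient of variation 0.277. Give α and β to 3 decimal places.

σ = CV·μ = 0.277×0.40 = 0.11080, so σ² = 0.012277.
s+1 = μ(1−μ)/σ² = 0.2400/0.012277 = 19.5493, so s = α+β = 18.5493.
α = μs = 7.420, β = (1−μ)s = 11.130.

α = 7.420, β = 11.130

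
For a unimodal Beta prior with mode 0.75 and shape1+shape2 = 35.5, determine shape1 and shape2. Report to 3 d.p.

Since the density peak of Beta(shape1,shape2) is at (shape1−1)/(shape1+shape2−2),
shape1 = 1 + 0.75(35.5−2) = 26.125 and shape2 = 35.5 − 26.125 = 9.375.

shape1 = 26.125, shape2 = 9.375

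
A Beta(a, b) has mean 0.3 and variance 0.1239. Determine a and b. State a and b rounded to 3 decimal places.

Let s = a+b. The Beta variance is μ(1−μ)/(s+1).
So s+1 = μ(1−μ)/σ² = (0.3×0.7)/0.1239 = 0.21/0.1239 = 1.6949, giving s = 0.6949.
Then a = μs = 0.3×0.6949 = 0.208 and b = (1−μ)s = 0.7×0.6949 = 0.486.

a = 0.208, b = 0.486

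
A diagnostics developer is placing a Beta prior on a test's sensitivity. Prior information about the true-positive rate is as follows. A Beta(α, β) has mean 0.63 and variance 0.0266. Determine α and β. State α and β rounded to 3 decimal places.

Let s = α+β. The Beta variance is μ(1−μ)/(s+1).
So s+1 = μ(1−μ)/σ² = (0.63×0.37)/0.0266 = 0.2331/0.0266 = 8.7632, giving s = 7.7632.
Then α = μs = 0.63×7.7632 = 4.891 and β = (1−μ)s = 0.37×7.7632 = 2.872.

α = 4.891, β = 2.872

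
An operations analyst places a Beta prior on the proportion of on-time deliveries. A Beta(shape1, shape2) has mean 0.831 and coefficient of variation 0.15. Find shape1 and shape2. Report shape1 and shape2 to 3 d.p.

shape1 = 6.680, shape2 = 1.359

σ = CV·μ = 0.15×0.831 = 0.12465, so σ² = 0.015538.
s+1 = μ(1−μ)/σ² = 0.140439/0.015538 = 9.0386, so s = shape1+shape2 = 8.0386.
shape1 = μs = 6.680, shape2 = (1−μ)s = 1.359.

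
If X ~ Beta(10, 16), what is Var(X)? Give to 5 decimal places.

0.00877

μ = 10/26 = 0.384615; Var = μ(1−μ)/(α+β+1) = 0.2366864/27 = 0.00877.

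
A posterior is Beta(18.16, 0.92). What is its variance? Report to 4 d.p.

Var = αβ/[(α+β)²(α+β+1)] = (18.16×0.92)/(19.08²×20.08) = 16.7072/7310.051712 = 0.0023.

0.0023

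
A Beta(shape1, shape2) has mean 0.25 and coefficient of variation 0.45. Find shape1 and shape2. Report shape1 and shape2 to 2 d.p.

shape1 = 3.45, shape2 = 10.36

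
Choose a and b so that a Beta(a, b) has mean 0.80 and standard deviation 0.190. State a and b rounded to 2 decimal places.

First σ² = 0.036100. Setting a = μn, b = (1−μ)n with n = a+b,
μ(1−μ)/(n+1) = 0.036100 ⇒ n+1 = 0.1600/0.036100 = 4.4321 ⇒ n = 3.4321.
Hence a = 0.80×3.4321 = 2.75, b = 0.20×3.4321 = 0.69.

a = 2.75, b = 0.69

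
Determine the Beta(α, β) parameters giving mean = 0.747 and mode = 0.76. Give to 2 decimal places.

With s = α+β: μ = α/s and mode = (α−1)/(s−2). Eliminating α = μs,
μs − 1 = m(s−2) ⇒ s(μ−m) = 1−2m ⇒ s = -0.52/-0.013 = 40.0000.
So α = μs = 29.88, β = (1−μ)s = 10.12.

α = 29.88, β = 10.12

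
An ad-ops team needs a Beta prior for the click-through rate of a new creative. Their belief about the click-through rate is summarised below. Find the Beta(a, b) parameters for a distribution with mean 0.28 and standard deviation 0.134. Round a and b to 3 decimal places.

Variance = 0.134² = 0.017956. The moment-matching identity a+b = μ(1−μ)/Var − 1 gives
a+b = 0.2016/0.017956 − 1 = 10.2274, so a = μ·10.2274 = 2.864 and b = (1−μ)·10.2274 = 7.364.

a = 2.864, b = 7.364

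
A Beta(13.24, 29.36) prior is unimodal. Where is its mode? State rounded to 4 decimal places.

The density x^(α−1)(1−x)^(β−1) is maximised at (α−1)/(α+β−2) = 12.24/40.60 = 0.3015.

0.3015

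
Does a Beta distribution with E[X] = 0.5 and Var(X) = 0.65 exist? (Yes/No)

For any Beta, Var(X) < E[X]·(1−E[X]).
Here μ(1−μ) = 0.5×0.5 = 0.25, and 0.65 ≥ 0.25.

No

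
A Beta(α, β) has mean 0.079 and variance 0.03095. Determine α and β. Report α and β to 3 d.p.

Write ν = α+β; then α = μν and Var = μ(1−μ)/(ν+1).
ν = μ(1−μ)/Var − 1 = 0.072759/0.03095 − 1 = 1.3509.
α = 0.079·1.3509 = 0.107, β = 0.921·1.3509 = 1.244.

α = 0.107, β = 1.244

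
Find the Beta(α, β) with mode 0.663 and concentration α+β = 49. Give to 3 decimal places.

α = 32.161, β = 16.839

For α,β>1 the mode is (α−1)/(α+β−2), so α = mode·(κ−2)+1 = 0.663×47+1 = 32.161.
And β = (1−mode)·(κ−2)+1 = 0.337×47+1 = 16.839.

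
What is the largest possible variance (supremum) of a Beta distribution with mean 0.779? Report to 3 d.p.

0.172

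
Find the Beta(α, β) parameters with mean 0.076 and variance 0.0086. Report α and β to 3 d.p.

By moment matching, α+β = μ(1−μ)/σ² − 1 = (0.076·0.924)/0.0086 − 1 = 8.1656 − 1 = 7.1656.
Since α/(α+β) = μ, α = 0.076·7.1656 = 0.545 and β = 0.924·7.1656 = 6.621.

α = 0.545, β = 6.621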